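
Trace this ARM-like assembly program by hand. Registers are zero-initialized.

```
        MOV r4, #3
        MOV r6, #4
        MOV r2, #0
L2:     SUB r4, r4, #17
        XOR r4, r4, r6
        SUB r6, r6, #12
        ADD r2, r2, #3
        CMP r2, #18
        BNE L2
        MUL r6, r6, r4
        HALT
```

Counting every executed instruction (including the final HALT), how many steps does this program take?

41

r4=3
r6=4
r2=0
r4=3-17=-14
r4=(-14)^4=-10
r6=4-12=-8
r2=0+3=3
CMP r2, #18  (cmp 3,18)
BNE L2: taken
r4=(-10)-17=-27
r4=(-27)^(-8)=29
r6=(-8)-12=-20
r2=3+3=6
CMP r2, #18  (cmp 6,18)
BNE L2: taken
r4=29-17=12
r4=12^(-20)=-32
r6=(-20)-12=-32
r2=6+3=9
CMP r2, #18  (cmp 9,18)
BNE L2: taken
r4=(-32)-17=-49
r4=(-49)^(-32)=47
r6=(-32)-12=-44
r2=9+3=12
CMP r2, #18  (cmp 12,18)
BNE L2: taken
r4=47-17=30
r4=30^(-44)=-54
r6=(-44)-12=-56
r2=12+3=15
CMP r2, #18  (cmp 15,18)
BNE L2: taken
r4=(-54)-17=-71
r4=(-71)^(-56)=113
r6=(-56)-12=-68
r2=15+3=18
CMP r2, #18  (cmp 18,18)
BNE L2: not taken
r6=(-68)*113=-7684
halt.
Total executed instructions: 41.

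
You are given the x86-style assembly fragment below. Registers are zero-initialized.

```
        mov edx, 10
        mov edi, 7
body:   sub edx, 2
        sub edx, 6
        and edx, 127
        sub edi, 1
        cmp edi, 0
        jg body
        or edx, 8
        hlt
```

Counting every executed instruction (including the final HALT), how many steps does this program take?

46

edx=10
edi=7
edx=10-2=8
edx=8-6=2
edx=2&127=2
edi=7-1=6
cmp edi, 0  (cmp 6,0)
jg body: taken
edx=2-2=0
edx=0-6=-6
edx=(-6)&127=122
edi=6-1=5
cmp edi, 0  (cmp 5,0)
jg body: taken
edx=122-2=120
edx=120-6=114
edx=114&127=114
edi=5-1=4
cmp edi, 0  (cmp 4,0)
jg body: taken
edx=114-2=112
edx=112-6=106
edx=106&127=106
edi=4-1=3
cmp edi, 0  (cmp 3,0)
jg body: taken
edx=106-2=104
edx=104-6=98
edx=98&127=98
edi=3-1=2
cmp edi, 0  (cmp 2,0)
jg body: taken
edx=98-2=96
edx=96-6=90
edx=90&127=90
edi=2-1=1
cmp edi, 0  (cmp 1,0)
jg body: taken
edx=90-2=88
edx=88-6=82
edx=82&127=82
edi=1-1=0
cmp edi, 0  (cmp 0,0)
jg body: not taken
edx=82|8=90
halt.
Total executed instructions: 46.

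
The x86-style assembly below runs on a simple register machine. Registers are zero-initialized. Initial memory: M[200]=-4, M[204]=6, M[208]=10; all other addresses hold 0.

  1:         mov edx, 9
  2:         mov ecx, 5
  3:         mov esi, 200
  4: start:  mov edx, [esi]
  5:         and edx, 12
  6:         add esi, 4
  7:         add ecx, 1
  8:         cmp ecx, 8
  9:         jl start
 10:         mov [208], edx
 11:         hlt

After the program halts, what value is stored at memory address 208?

edx=9
ecx=5
esi=200
edx=M[200]=-4
edx=(-4)&12=12
esi=200+4=204
ecx=5+1=6
cmp ecx, 8  (cmp 6,8)
jl start: taken
edx=M[204]=6
edx=6&12=4
esi=204+4=208
ecx=6+1=7
cmp ecx, 8  (cmp 7,8)
jl start: taken
edx=M[208]=10
edx=10&12=8
esi=208+4=212
ecx=7+1=8
cmp ecx, 8  (cmp 8,8)
jl start: not taken
mov [208], edx → M[208]=8
halt.

8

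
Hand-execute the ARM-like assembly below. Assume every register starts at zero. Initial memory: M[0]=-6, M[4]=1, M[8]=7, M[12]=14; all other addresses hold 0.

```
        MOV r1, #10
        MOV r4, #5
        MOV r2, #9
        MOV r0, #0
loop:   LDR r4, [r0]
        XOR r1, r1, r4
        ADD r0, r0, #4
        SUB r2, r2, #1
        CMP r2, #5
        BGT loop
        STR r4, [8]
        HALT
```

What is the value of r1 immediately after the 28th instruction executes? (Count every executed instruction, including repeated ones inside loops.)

-8

r1=10
r4=5
r2=9
r0=0
r4=M[0]=-6
r1=10^(-6)=-16
r0=0+4=4
r2=9-1=8
CMP r2, #5  (cmp 8,5)
BGT loop: taken
r4=M[4]=1
r1=(-16)^1=-15
r0=4+4=8
r2=8-1=7
CMP r2, #5  (cmp 7,5)
BGT loop: taken
r4=M[8]=7
r1=(-15)^7=-10
r0=8+4=12
r2=7-1=6
CMP r2, #5  (cmp 6,5)
BGT loop: taken
r4=M[12]=14
r1=(-10)^14=-8
r0=12+4=16
r2=6-1=5
CMP r2, #5  (cmp 5,5)
BGT loop: not taken
After step 28: r1 = -8.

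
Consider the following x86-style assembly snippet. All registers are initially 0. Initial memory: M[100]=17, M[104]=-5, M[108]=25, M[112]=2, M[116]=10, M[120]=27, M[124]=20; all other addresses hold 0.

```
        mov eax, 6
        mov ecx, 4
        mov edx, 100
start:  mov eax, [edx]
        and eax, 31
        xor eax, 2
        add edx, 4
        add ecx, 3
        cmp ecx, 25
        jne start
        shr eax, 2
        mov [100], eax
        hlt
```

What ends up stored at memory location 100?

5

eax=6
ecx=4
edx=100
eax=M[100]=17
eax=17&31=17
eax=17^2=19
edx=100+4=104
ecx=4+3=7
cmp ecx, 25  (cmp 7,25)
jne start: taken
eax=M[104]=-5
eax=(-5)&31=27
eax=27^2=25
edx=104+4=108
ecx=7+3=10
cmp ecx, 25  (cmp 10,25)
jne start: taken
eax=M[108]=25
eax=25&31=25
eax=25^2=27
edx=108+4=112
ecx=10+3=13
cmp ecx, 25  (cmp 13,25)
jne start: taken
eax=M[112]=2
eax=2&31=2
eax=2^2=0
edx=112+4=116
ecx=13+3=16
cmp ecx, 25  (cmp 16,25)
jne start: taken
eax=M[116]=10
eax=10&31=10
eax=10^2=8
edx=116+4=120
ecx=16+3=19
cmp ecx, 25  (cmp 19,25)
jne start: taken
eax=M[120]=27
eax=27&31=27
eax=27^2=25
edx=120+4=124
ecx=19+3=22
cmp ecx, 25  (cmp 22,25)
jne start: taken
eax=M[124]=20
eax=20&31=20
eax=20^2=22
edx=124+4=128
ecx=22+3=25
cmp ecx, 25  (cmp 25,25)
jne start: not taken
eax=22>>2=5
mov [100], eax → M[100]=5
halt.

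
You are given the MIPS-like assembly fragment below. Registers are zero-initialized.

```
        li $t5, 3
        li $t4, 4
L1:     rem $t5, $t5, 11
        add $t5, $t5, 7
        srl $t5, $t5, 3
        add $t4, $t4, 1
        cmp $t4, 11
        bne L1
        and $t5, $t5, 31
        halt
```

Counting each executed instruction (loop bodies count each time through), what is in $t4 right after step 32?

9

li $t5, 3 → $t5=3
li $t4, 4 → $t4=4
rem $t5, $t5, 11 → $t5=3%11=3
add $t5, $t5, 7 → $t5=3+7=10
srl $t5, $t5, 3 → $t5=10>>3=1
add $t4, $t4, 1 → $t4=4+1=5
cmp $t4, 11  (cmp 5,11)
bne L1: taken
rem $t5, $t5, 11 → $t5=1%11=1
add $t5, $t5, 7 → $t5=1+7=8
srl $t5, $t5, 3 → $t5=8>>3=1
add $t4, $t4, 1 → $t4=5+1=6
cmp $t4, 11  (cmp 6,11)
bne L1: taken
rem $t5, $t5, 11 → $t5=1%11=1
add $t5, $t5, 7 → $t5=1+7=8
srl $t5, $t5, 3 → $t5=8>>3=1
add $t4, $t4, 1 → $t4=6+1=7
cmp $t4, 11  (cmp 7,11)
bne L1: taken
rem $t5, $t5, 11 → $t5=1%11=1
add $t5, $t5, 7 → $t5=1+7=8
srl $t5, $t5, 3 → $t5=8>>3=1
add $t4, $t4, 1 → $t4=7+1=8
cmp $t4, 11  (cmp 8,11)
bne L1: taken
rem $t5, $t5, 11 → $t5=1%11=1
add $t5, $t5, 7 → $t5=1+7=8
srl $t5, $t5, 3 → $t5=8>>3=1
add $t4, $t4, 1 → $t4=8+1=9
cmp $t4, 11  (cmp 9,11)
bne L1: taken
After step 32: $t4 = 9.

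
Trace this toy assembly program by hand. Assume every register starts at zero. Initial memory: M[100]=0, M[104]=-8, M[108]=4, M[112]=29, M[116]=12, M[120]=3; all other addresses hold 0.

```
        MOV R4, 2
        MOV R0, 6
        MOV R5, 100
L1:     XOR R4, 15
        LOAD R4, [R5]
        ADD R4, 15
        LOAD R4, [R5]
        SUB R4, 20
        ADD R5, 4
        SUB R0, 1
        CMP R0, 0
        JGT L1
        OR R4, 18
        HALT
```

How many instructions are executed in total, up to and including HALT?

59

R4=2
R0=6
R5=100
R4=2^15=13
R4=M[100]=0
R4=0+15=15
R4=M[100]=0
R4=0-20=-20
R5=100+4=104
R0=6-1=5
CMP R0, 0  (cmp 5,0)
JGT L1: taken
R4=(-20)^15=-29
R4=M[104]=-8
R4=(-8)+15=7
R4=M[104]=-8
R4=(-8)-20=-28
R5=104+4=108
R0=5-1=4
CMP R0, 0  (cmp 4,0)
JGT L1: taken
R4=(-28)^15=-21
R4=M[108]=4
R4=4+15=19
R4=M[108]=4
R4=4-20=-16
R5=108+4=112
R0=4-1=3
CMP R0, 0  (cmp 3,0)
JGT L1: taken
R4=(-16)^15=-1
R4=M[112]=29
R4=29+15=44
R4=M[112]=29
R4=29-20=9
R5=112+4=116
R0=3-1=2
CMP R0, 0  (cmp 2,0)
JGT L1: taken
R4=9^15=6
R4=M[116]=12
R4=12+15=27
R4=M[116]=12
R4=12-20=-8
R5=116+4=120
R0=2-1=1
CMP R0, 0  (cmp 1,0)
JGT L1: taken
R4=(-8)^15=-9
R4=M[120]=3
R4=3+15=18
R4=M[120]=3
R4=3-20=-17
R5=120+4=124
R0=1-1=0
CMP R0, 0  (cmp 0,0)
JGT L1: not taken
R4=(-17)|18=-1
halt.
Total executed instructions: 59.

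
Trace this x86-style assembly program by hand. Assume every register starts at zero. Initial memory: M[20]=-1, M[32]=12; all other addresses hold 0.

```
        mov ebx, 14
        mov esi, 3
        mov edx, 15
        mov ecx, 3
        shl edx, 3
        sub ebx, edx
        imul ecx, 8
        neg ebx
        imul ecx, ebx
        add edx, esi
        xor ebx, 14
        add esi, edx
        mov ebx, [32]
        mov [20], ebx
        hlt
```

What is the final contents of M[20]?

12

mov ebx, 14 → ebx=14
mov esi, 3 → esi=3
mov edx, 15 → edx=15
mov ecx, 3 → ecx=3
shl edx, 3 → edx=15<<3=120
sub ebx, edx → ebx=14-120=-106
imul ecx, 8 → ecx=3*8=24
neg ebx → ebx=-(-106)=106
imul ecx, ebx → ecx=24*106=2544
add edx, esi → edx=120+3=123
xor ebx, 14 → ebx=106^14=100
add esi, edx → esi=3+123=126
mov ebx, [32] → ebx=M[32]=12
mov [20], ebx → M[20]=12
halt.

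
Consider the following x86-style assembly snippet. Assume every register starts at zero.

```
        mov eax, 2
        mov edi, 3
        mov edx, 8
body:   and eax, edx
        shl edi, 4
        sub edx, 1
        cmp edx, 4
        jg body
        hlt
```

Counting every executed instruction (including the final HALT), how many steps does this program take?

24

after mov eax, 2: eax=2
after mov edi, 3: edi=3
after mov edx, 8: edx=8
after and eax, edx: eax=2&8=0
after shl edi, 4: edi=3<<4=48
after sub edx, 1: edx=8-1=7
cmp edx, 4  (cmp 7,4)
jg body: taken
after and eax, edx: eax=0&7=0
after shl edi, 4: edi=48<<4=768
after sub edx, 1: edx=7-1=6
cmp edx, 4  (cmp 6,4)
jg body: taken
after and eax, edx: eax=0&6=0
after shl edi, 4: edi=768<<4=12288
after sub edx, 1: edx=6-1=5
cmp edx, 4  (cmp 5,4)
jg body: taken
after and eax, edx: eax=0&5=0
after shl edi, 4: edi=12288<<4=196608
after sub edx, 1: edx=5-1=4
cmp edx, 4  (cmp 4,4)
jg body: not taken
halt.
Total executed instructions: 24.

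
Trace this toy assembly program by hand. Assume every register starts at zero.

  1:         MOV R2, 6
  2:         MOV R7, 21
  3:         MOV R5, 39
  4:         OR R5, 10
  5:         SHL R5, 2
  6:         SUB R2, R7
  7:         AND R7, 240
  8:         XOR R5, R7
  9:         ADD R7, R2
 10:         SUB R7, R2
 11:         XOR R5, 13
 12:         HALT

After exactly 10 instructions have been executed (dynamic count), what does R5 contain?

after MOV R2, 6: R2=6
after MOV R7, 21: R7=21
after MOV R5, 39: R5=39
after OR R5, 10: R5=39|10=47
after SHL R5, 2: R5=47<<2=188
after SUB R2, R7: R2=6-21=-15
after AND R7, 240: R7=21&240=16
after XOR R5, R7: R5=188^16=172
after ADD R7, R2: R7=16+(-15)=1
after SUB R7, R2: R7=1-(-15)=16
After step 10: R5 = 172.

172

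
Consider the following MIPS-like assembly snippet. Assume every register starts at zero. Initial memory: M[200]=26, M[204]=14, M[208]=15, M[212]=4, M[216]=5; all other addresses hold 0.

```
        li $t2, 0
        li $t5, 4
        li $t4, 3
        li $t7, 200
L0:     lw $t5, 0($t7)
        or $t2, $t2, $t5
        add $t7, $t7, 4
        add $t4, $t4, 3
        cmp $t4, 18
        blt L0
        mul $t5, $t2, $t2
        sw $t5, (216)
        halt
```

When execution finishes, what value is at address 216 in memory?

after li $t2, 0: $t2=0
after li $t5, 4: $t5=4
after li $t4, 3: $t4=3
after li $t7, 200: $t7=200
after lw $t5, 0($t7): $t5=M[200]=26
after or $t2, $t2, $t5: $t2=0|26=26
after add $t7, $t7, 4: $t7=200+4=204
after add $t4, $t4, 3: $t4=3+3=6
cmp $t4, 18  (cmp 6,18)
blt L0: taken
after lw $t5, 0($t7): $t5=M[204]=14
after or $t2, $t2, $t5: $t2=26|14=30
after add $t7, $t7, 4: $t7=204+4=208
after add $t4, $t4, 3: $t4=6+3=9
cmp $t4, 18  (cmp 9,18)
blt L0: taken
after lw $t5, 0($t7): $t5=M[208]=15
after or $t2, $t2, $t5: $t2=30|15=31
after add $t7, $t7, 4: $t7=208+4=212
after add $t4, $t4, 3: $t4=9+3=12
cmp $t4, 18  (cmp 12,18)
blt L0: taken
after lw $t5, 0($t7): $t5=M[212]=4
after or $t2, $t2, $t5: $t2=31|4=31
after add $t7, $t7, 4: $t7=212+4=216
after add $t4, $t4, 3: $t4=12+3=15
cmp $t4, 18  (cmp 15,18)
blt L0: taken
after lw $t5, 0($t7): $t5=M[216]=5
after or $t2, $t2, $t5: $t2=31|5=31
after add $t7, $t7, 4: $t7=216+4=220
after add $t4, $t4, 3: $t4=15+3=18
cmp $t4, 18  (cmp 18,18)
blt L0: not taken
after mul $t5, $t2, $t2: $t5=31*31=961
sw $t5, (216) → M[216]=961
halt.

961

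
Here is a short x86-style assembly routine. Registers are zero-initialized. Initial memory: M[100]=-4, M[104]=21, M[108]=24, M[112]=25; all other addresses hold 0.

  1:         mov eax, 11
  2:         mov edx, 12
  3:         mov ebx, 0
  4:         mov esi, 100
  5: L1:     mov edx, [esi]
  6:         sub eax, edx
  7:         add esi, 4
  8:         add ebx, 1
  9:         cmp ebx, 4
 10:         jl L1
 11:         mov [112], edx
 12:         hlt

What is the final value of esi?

116

mov eax, 11 → eax=11
mov edx, 12 → edx=12
mov ebx, 0 → ebx=0
mov esi, 100 → esi=100
mov edx, [esi] → edx=M[100]=-4
sub eax, edx → eax=11-(-4)=15
add esi, 4 → esi=100+4=104
add ebx, 1 → ebx=0+1=1
cmp ebx, 4  (cmp 1,4)
jl L1: taken
mov edx, [esi] → edx=M[104]=21
sub eax, edx → eax=15-21=-6
add esi, 4 → esi=104+4=108
add ebx, 1 → ebx=1+1=2
cmp ebx, 4  (cmp 2,4)
jl L1: taken
mov edx, [esi] → edx=M[108]=24
sub eax, edx → eax=(-6)-24=-30
add esi, 4 → esi=108+4=112
add ebx, 1 → ebx=2+1=3
cmp ebx, 4  (cmp 3,4)
jl L1: taken
mov edx, [esi] → edx=M[112]=25
sub eax, edx → eax=(-30)-25=-55
add esi, 4 → esi=112+4=116
add ebx, 1 → ebx=3+1=4
cmp ebx, 4  (cmp 4,4)
jl L1: not taken
mov [112], edx → M[112]=25
halt.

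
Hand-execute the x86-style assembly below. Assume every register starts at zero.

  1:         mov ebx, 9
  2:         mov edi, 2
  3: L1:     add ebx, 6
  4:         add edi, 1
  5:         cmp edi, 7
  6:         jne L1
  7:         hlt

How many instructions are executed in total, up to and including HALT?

23

ebx=9
edi=2
ebx=9+6=15
edi=2+1=3
cmp edi, 7  (cmp 3,7)
jne L1: taken
ebx=15+6=21
edi=3+1=4
cmp edi, 7  (cmp 4,7)
jne L1: taken
ebx=21+6=27
edi=4+1=5
cmp edi, 7  (cmp 5,7)
jne L1: taken
ebx=27+6=33
edi=5+1=6
cmp edi, 7  (cmp 6,7)
jne L1: taken
ebx=33+6=39
edi=6+1=7
cmp edi, 7  (cmp 7,7)
jne L1: not taken
halt.
Total executed instructions: 23.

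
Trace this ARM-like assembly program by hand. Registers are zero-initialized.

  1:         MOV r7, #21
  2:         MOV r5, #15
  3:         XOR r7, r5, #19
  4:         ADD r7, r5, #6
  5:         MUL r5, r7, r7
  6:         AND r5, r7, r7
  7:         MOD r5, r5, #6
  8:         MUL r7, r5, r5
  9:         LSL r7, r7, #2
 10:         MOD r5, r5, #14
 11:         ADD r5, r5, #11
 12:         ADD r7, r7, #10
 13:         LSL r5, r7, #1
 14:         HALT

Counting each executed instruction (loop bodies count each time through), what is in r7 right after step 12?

after MOV r7, #21: r7=21
after MOV r5, #15: r5=15
after XOR r7, r5, #19: r7=15^19=28
after ADD r7, r5, #6: r7=15+6=21
after MUL r5, r7, r7: r5=21*21=441
after AND r5, r7, r7: r5=21&21=21
after MOD r5, r5, #6: r5=21%6=3
after MUL r7, r5, r5: r7=3*3=9
after LSL r7, r7, #2: r7=9<<2=36
after MOD r5, r5, #14: r5=3%14=3
after ADD r5, r5, #11: r5=3+11=14
after ADD r7, r7, #10: r7=36+10=46
After step 12: r7 = 46.

46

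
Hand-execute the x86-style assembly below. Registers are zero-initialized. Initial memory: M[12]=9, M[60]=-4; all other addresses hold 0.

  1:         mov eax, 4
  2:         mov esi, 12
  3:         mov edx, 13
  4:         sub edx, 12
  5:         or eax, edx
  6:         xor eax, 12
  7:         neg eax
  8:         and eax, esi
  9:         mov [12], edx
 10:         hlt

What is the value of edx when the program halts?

1

eax=4
esi=12
edx=13
edx=13-12=1
eax=4|1=5
eax=5^12=9
eax=-(9)=-9
eax=(-9)&12=4
mov [12], edx → M[12]=1
halt.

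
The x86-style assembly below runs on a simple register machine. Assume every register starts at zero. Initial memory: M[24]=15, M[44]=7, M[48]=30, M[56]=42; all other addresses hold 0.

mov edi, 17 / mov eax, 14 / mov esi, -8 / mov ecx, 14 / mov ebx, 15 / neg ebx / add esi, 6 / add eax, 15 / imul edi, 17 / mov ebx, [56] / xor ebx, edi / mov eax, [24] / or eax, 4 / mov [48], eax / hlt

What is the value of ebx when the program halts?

after mov edi, 17: edi=17
after mov eax, 14: eax=14
after mov esi, -8: esi=-8
after mov ecx, 14: ecx=14
after mov ebx, 15: ebx=15
after neg ebx: ebx=-(15)=-15
after add esi, 6: esi=(-8)+6=-2
after add eax, 15: eax=14+15=29
after imul edi, 17: edi=17*17=289
after mov ebx, [56]: ebx=M[56]=42
after xor ebx, edi: ebx=42^289=267
after mov eax, [24]: eax=M[24]=15
after or eax, 4: eax=15|4=15
mov [48], eax → M[48]=15
halt.

267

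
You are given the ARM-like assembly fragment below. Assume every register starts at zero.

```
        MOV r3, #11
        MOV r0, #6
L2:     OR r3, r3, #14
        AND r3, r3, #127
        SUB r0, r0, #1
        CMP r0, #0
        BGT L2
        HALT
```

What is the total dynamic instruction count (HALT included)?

r3=11
r0=6
r3=11|14=15
r3=15&127=15
r0=6-1=5
CMP r0, #0  (cmp 5,0)
BGT L2: taken
r3=15|14=15
r3=15&127=15
r0=5-1=4
CMP r0, #0  (cmp 4,0)
BGT L2: taken
r3=15|14=15
r3=15&127=15
r0=4-1=3
CMP r0, #0  (cmp 3,0)
BGT L2: taken
r3=15|14=15
r3=15&127=15
r0=3-1=2
CMP r0, #0  (cmp 2,0)
BGT L2: taken
r3=15|14=15
r3=15&127=15
r0=2-1=1
CMP r0, #0  (cmp 1,0)
BGT L2: taken
r3=15|14=15
r3=15&127=15
r0=1-1=0
CMP r0, #0  (cmp 0,0)
BGT L2: not taken
halt.
Total executed instructions: 33.

33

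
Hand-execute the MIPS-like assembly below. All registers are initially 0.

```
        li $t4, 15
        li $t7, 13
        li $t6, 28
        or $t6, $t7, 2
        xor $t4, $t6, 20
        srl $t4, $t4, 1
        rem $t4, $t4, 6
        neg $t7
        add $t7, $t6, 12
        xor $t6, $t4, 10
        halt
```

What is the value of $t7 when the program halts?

27

after li $t4, 15: $t4=15
after li $t7, 13: $t7=13
after li $t6, 28: $t6=28
after or $t6, $t7, 2: $t6=13|2=15
after xor $t4, $t6, 20: $t4=15^20=27
after srl $t4, $t4, 1: $t4=27>>1=13
after rem $t4, $t4, 6: $t4=13%6=1
after neg $t7: $t7=-(13)=-13
after add $t7, $t6, 12: $t7=15+12=27
after xor $t6, $t4, 10: $t6=1^10=11
halt.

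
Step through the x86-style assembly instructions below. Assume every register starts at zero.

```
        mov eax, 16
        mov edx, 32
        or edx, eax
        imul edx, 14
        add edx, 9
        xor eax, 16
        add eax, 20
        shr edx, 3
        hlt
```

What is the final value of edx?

eax=16
edx=32
edx=32|16=48
edx=48*14=672
edx=672+9=681
eax=16^16=0
eax=0+20=20
edx=681>>3=85
halt.

85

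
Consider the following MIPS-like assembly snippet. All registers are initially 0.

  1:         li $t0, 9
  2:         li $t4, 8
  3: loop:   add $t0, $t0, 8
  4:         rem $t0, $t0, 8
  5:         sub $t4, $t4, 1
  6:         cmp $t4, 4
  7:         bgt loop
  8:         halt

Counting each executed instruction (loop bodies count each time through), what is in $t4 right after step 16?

5

li $t0, 9 → $t0=9
li $t4, 8 → $t4=8
add $t0, $t0, 8 → $t0=9+8=17
rem $t0, $t0, 8 → $t0=17%8=1
sub $t4, $t4, 1 → $t4=8-1=7
cmp $t4, 4  (cmp 7,4)
bgt loop: taken
add $t0, $t0, 8 → $t0=1+8=9
rem $t0, $t0, 8 → $t0=9%8=1
sub $t4, $t4, 1 → $t4=7-1=6
cmp $t4, 4  (cmp 6,4)
bgt loop: taken
add $t0, $t0, 8 → $t0=1+8=9
rem $t0, $t0, 8 → $t0=9%8=1
sub $t4, $t4, 1 → $t4=6-1=5
cmp $t4, 4  (cmp 5,4)
After step 16: $t4 = 5.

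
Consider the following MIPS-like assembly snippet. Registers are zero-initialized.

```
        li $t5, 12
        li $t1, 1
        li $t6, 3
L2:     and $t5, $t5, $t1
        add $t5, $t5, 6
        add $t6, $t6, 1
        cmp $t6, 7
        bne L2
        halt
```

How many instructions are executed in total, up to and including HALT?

24

$t5=12
$t1=1
$t6=3
$t5=12&1=0
$t5=0+6=6
$t6=3+1=4
cmp $t6, 7  (cmp 4,7)
bne L2: taken
$t5=6&1=0
$t5=0+6=6
$t6=4+1=5
cmp $t6, 7  (cmp 5,7)
bne L2: taken
$t5=6&1=0
$t5=0+6=6
$t6=5+1=6
cmp $t6, 7  (cmp 6,7)
bne L2: taken
$t5=6&1=0
$t5=0+6=6
$t6=6+1=7
cmp $t6, 7  (cmp 7,7)
bne L2: not taken
halt.
Total executed instructions: 24.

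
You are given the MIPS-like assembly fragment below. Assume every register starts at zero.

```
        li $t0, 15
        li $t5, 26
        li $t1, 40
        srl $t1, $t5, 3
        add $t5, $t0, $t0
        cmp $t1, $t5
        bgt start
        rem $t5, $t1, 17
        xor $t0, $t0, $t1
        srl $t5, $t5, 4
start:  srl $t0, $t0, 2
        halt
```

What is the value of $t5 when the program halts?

0

li $t0, 15 → $t0=15
li $t5, 26 → $t5=26
li $t1, 40 → $t1=40
srl $t1, $t5, 3 → $t1=26>>3=3
add $t5, $t0, $t0 → $t5=15+15=30
cmp $t1, $t5  (cmp 3,30)
bgt start: not taken
rem $t5, $t1, 17 → $t5=3%17=3
xor $t0, $t0, $t1 → $t0=15^3=12
srl $t5, $t5, 4 → $t5=3>>4=0
srl $t0, $t0, 2 → $t0=12>>2=3
halt.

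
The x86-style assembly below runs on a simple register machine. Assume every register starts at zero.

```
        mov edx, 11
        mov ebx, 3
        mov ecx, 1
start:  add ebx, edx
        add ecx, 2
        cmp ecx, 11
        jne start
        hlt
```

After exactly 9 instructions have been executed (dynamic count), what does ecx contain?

5

after mov edx, 11: edx=11
after mov ebx, 3: ebx=3
after mov ecx, 1: ecx=1
after add ebx, edx: ebx=3+11=14
after add ecx, 2: ecx=1+2=3
cmp ecx, 11  (cmp 3,11)
jne start: taken
after add ebx, edx: ebx=14+11=25
after add ecx, 2: ecx=3+2=5
After step 9: ecx = 5.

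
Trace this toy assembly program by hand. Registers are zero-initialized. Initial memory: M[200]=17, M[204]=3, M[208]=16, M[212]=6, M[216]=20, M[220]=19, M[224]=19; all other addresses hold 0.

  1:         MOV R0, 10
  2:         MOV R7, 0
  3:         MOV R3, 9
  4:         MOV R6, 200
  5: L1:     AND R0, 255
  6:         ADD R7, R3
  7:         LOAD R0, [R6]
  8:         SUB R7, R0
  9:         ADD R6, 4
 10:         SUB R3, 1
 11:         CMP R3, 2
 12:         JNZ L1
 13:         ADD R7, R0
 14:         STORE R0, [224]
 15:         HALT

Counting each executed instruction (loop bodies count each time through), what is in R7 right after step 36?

-12

R0=10
R7=0
R3=9
R6=200
R0=10&255=10
R7=0+9=9
R0=M[200]=17
R7=9-17=-8
R6=200+4=204
R3=9-1=8
CMP R3, 2  (cmp 8,2)
JNZ L1: taken
R0=17&255=17
R7=(-8)+8=0
R0=M[204]=3
R7=0-3=-3
R6=204+4=208
R3=8-1=7
CMP R3, 2  (cmp 7,2)
JNZ L1: taken
R0=3&255=3
R7=(-3)+7=4
R0=M[208]=16
R7=4-16=-12
R6=208+4=212
R3=7-1=6
CMP R3, 2  (cmp 6,2)
JNZ L1: taken
R0=16&255=16
R7=(-12)+6=-6
R0=M[212]=6
R7=(-6)-6=-12
R6=212+4=216
R3=6-1=5
CMP R3, 2  (cmp 5,2)
JNZ L1: taken
After step 36: R7 = -12.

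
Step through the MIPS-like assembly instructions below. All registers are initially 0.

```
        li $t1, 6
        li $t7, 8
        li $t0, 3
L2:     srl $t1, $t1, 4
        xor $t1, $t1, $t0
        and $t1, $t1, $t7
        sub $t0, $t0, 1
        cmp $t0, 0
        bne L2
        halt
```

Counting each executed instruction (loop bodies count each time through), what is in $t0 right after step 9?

2

$t1=6
$t7=8
$t0=3
$t1=6>>4=0
$t1=0^3=3
$t1=3&8=0
$t0=3-1=2
cmp $t0, 0  (cmp 2,0)
bne L2: taken
After step 9: $t0 = 2.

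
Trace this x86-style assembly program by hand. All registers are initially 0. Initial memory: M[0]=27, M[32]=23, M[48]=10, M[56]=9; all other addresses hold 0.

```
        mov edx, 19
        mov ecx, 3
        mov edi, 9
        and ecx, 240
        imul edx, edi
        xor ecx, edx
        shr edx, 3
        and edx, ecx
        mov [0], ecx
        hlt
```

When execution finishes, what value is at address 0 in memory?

after mov edx, 19: edx=19
after mov ecx, 3: ecx=3
after mov edi, 9: edi=9
after and ecx, 240: ecx=3&240=0
after imul edx, edi: edx=19*9=171
after xor ecx, edx: ecx=0^171=171
after shr edx, 3: edx=171>>3=21
after and edx, ecx: edx=21&171=1
mov [0], ecx → M[0]=171
halt.

171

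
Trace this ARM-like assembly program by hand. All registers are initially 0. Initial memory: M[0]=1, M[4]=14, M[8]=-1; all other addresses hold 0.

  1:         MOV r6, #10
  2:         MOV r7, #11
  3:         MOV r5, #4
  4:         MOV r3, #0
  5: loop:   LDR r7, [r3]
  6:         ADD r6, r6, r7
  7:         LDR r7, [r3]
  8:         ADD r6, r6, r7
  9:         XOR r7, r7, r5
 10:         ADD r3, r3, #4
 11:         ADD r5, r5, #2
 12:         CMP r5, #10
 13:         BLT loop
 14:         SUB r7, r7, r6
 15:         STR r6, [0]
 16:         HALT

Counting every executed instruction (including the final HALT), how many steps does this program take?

34

r6=10
r7=11
r5=4
r3=0
r7=M[0]=1
r6=10+1=11
r7=M[0]=1
r6=11+1=12
r7=1^4=5
r3=0+4=4
r5=4+2=6
CMP r5, #10  (cmp 6,10)
BLT loop: taken
r7=M[4]=14
r6=12+14=26
r7=M[4]=14
r6=26+14=40
r7=14^6=8
r3=4+4=8
r5=6+2=8
CMP r5, #10  (cmp 8,10)
BLT loop: taken
r7=M[8]=-1
r6=40+(-1)=39
r7=M[8]=-1
r6=39+(-1)=38
r7=(-1)^8=-9
r3=8+4=12
r5=8+2=10
CMP r5, #10  (cmp 10,10)
BLT loop: not taken
r7=(-9)-38=-47
STR r6, [0] → M[0]=38
halt.
Total executed instructions: 34.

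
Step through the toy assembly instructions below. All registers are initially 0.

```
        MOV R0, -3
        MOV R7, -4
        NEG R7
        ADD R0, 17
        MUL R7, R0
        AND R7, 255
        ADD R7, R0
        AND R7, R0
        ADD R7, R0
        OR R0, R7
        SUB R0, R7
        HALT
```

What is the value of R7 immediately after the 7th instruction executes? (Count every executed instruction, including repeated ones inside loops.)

after MOV R0, -3: R0=-3
after MOV R7, -4: R7=-4
after NEG R7: R7=-(-4)=4
after ADD R0, 17: R0=(-3)+17=14
after MUL R7, R0: R7=4*14=56
after AND R7, 255: R7=56&255=56
after ADD R7, R0: R7=56+14=70
After step 7: R7 = 70.

70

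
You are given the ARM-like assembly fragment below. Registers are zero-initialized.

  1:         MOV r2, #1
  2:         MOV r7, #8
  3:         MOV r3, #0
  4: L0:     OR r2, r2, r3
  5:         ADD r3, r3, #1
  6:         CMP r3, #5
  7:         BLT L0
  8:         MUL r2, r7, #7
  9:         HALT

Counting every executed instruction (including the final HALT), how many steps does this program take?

r2=1
r7=8
r3=0
r2=1|0=1
r3=0+1=1
CMP r3, #5  (cmp 1,5)
BLT L0: taken
r2=1|1=1
r3=1+1=2
CMP r3, #5  (cmp 2,5)
BLT L0: taken
r2=1|2=3
r3=2+1=3
CMP r3, #5  (cmp 3,5)
BLT L0: taken
r2=3|3=3
r3=3+1=4
CMP r3, #5  (cmp 4,5)
BLT L0: taken
r2=3|4=7
r3=4+1=5
CMP r3, #5  (cmp 5,5)
BLT L0: not taken
r2=8*7=56
halt.
Total executed instructions: 25.

25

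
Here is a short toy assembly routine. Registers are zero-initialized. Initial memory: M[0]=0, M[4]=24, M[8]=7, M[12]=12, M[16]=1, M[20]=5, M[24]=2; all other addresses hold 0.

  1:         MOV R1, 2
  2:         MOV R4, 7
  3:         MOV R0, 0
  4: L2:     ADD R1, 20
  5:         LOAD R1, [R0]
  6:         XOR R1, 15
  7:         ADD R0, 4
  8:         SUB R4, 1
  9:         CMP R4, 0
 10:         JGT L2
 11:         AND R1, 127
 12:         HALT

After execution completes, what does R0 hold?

28

after MOV R1, 2: R1=2
after MOV R4, 7: R4=7
after MOV R0, 0: R0=0
after ADD R1, 20: R1=2+20=22
after LOAD R1, [R0]: R1=M[0]=0
after XOR R1, 15: R1=0^15=15
after ADD R0, 4: R0=0+4=4
after SUB R4, 1: R4=7-1=6
CMP R4, 0  (cmp 6,0)
JGT L2: taken
after ADD R1, 20: R1=15+20=35
after LOAD R1, [R0]: R1=M[4]=24
after XOR R1, 15: R1=24^15=23
after ADD R0, 4: R0=4+4=8
after SUB R4, 1: R4=6-1=5
CMP R4, 0  (cmp 5,0)
JGT L2: taken
after ADD R1, 20: R1=23+20=43
after LOAD R1, [R0]: R1=M[8]=7
after XOR R1, 15: R1=7^15=8
after ADD R0, 4: R0=8+4=12
after SUB R4, 1: R4=5-1=4
CMP R4, 0  (cmp 4,0)
JGT L2: taken
after ADD R1, 20: R1=8+20=28
after LOAD R1, [R0]: R1=M[12]=12
after XOR R1, 15: R1=12^15=3
after ADD R0, 4: R0=12+4=16
after SUB R4, 1: R4=4-1=3
CMP R4, 0  (cmp 3,0)
JGT L2: taken
after ADD R1, 20: R1=3+20=23
after LOAD R1, [R0]: R1=M[16]=1
after XOR R1, 15: R1=1^15=14
after ADD R0, 4: R0=16+4=20
after SUB R4, 1: R4=3-1=2
CMP R4, 0  (cmp 2,0)
JGT L2: taken
after ADD R1, 20: R1=14+20=34
after LOAD R1, [R0]: R1=M[20]=5
after XOR R1, 15: R1=5^15=10
after ADD R0, 4: R0=20+4=24
after SUB R4, 1: R4=2-1=1
CMP R4, 0  (cmp 1,0)
JGT L2: taken
after ADD R1, 20: R1=10+20=30
after LOAD R1, [R0]: R1=M[24]=2
after XOR R1, 15: R1=2^15=13
after ADD R0, 4: R0=24+4=28
after SUB R4, 1: R4=1-1=0
CMP R4, 0  (cmp 0,0)
JGT L2: not taken
after AND R1, 127: R1=13&127=13
halt.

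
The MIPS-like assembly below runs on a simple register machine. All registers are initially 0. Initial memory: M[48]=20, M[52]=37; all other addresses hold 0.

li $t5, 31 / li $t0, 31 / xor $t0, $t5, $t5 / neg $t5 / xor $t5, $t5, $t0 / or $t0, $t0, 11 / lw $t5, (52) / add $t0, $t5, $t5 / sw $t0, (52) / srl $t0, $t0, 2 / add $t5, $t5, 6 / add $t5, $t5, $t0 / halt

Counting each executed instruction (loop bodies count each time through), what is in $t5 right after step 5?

-31

li $t5, 31 → $t5=31
li $t0, 31 → $t0=31
xor $t0, $t5, $t5 → $t0=31^31=0
neg $t5 → $t5=-(31)=-31
xor $t5, $t5, $t0 → $t5=(-31)^0=-31
After step 5: $t5 = -31.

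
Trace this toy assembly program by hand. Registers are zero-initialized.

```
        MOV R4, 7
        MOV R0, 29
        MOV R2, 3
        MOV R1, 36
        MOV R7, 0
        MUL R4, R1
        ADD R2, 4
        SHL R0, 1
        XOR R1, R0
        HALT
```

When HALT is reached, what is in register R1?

after MOV R4, 7: R4=7
after MOV R0, 29: R0=29
after MOV R2, 3: R2=3
after MOV R1, 36: R1=36
after MOV R7, 0: R7=0
after MUL R4, R1: R4=7*36=252
after ADD R2, 4: R2=3+4=7
after SHL R0, 1: R0=29<<1=58
after XOR R1, R0: R1=36^58=30
halt.

30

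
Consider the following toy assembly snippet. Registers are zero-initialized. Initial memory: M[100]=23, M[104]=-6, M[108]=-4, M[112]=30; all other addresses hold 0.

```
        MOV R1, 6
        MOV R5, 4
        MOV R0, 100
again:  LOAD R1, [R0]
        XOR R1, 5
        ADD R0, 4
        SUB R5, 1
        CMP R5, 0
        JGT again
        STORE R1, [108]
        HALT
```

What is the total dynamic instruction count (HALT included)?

29

after MOV R1, 6: R1=6
after MOV R5, 4: R5=4
after MOV R0, 100: R0=100
after LOAD R1, [R0]: R1=M[100]=23
after XOR R1, 5: R1=23^5=18
after ADD R0, 4: R0=100+4=104
after SUB R5, 1: R5=4-1=3
CMP R5, 0  (cmp 3,0)
JGT again: taken
after LOAD R1, [R0]: R1=M[104]=-6
after XOR R1, 5: R1=(-6)^5=-1
after ADD R0, 4: R0=104+4=108
after SUB R5, 1: R5=3-1=2
CMP R5, 0  (cmp 2,0)
JGT again: taken
after LOAD R1, [R0]: R1=M[108]=-4
after XOR R1, 5: R1=(-4)^5=-7
after ADD R0, 4: R0=108+4=112
after SUB R5, 1: R5=2-1=1
CMP R5, 0  (cmp 1,0)
JGT again: taken
after LOAD R1, [R0]: R1=M[112]=30
after XOR R1, 5: R1=30^5=27
after ADD R0, 4: R0=112+4=116
after SUB R5, 1: R5=1-1=0
CMP R5, 0  (cmp 0,0)
JGT again: not taken
STORE R1, [108] → M[108]=27
halt.
Total executed instructions: 29.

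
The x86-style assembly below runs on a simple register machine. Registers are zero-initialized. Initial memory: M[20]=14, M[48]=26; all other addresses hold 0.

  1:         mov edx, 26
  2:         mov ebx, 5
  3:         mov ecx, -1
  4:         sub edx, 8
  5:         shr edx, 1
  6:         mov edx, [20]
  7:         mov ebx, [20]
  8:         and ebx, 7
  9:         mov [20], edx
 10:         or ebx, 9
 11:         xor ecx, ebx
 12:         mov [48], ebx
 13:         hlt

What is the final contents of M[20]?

after mov edx, 26: edx=26
after mov ebx, 5: ebx=5
after mov ecx, -1: ecx=-1
after sub edx, 8: edx=26-8=18
after shr edx, 1: edx=18>>1=9
after mov edx, [20]: edx=M[20]=14
after mov ebx, [20]: ebx=M[20]=14
after and ebx, 7: ebx=14&7=6
mov [20], edx → M[20]=14
after or ebx, 9: ebx=6|9=15
after xor ecx, ebx: ecx=(-1)^15=-16
mov [48], ebx → M[48]=15
halt.

14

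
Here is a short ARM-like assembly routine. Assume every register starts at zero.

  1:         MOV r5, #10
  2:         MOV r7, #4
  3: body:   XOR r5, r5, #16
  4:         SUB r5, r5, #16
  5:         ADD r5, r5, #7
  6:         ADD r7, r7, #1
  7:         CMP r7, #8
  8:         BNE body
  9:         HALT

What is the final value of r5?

after MOV r5, #10: r5=10
after MOV r7, #4: r7=4
after XOR r5, r5, #16: r5=10^16=26
after SUB r5, r5, #16: r5=26-16=10
after ADD r5, r5, #7: r5=10+7=17
after ADD r7, r7, #1: r7=4+1=5
CMP r7, #8  (cmp 5,8)
BNE body: taken
after XOR r5, r5, #16: r5=17^16=1
after SUB r5, r5, #16: r5=1-16=-15
after ADD r5, r5, #7: r5=(-15)+7=-8
after ADD r7, r7, #1: r7=5+1=6
CMP r7, #8  (cmp 6,8)
BNE body: taken
after XOR r5, r5, #16: r5=(-8)^16=-24
after SUB r5, r5, #16: r5=(-24)-16=-40
after ADD r5, r5, #7: r5=(-40)+7=-33
after ADD r7, r7, #1: r7=6+1=7
CMP r7, #8  (cmp 7,8)
BNE body: taken
after XOR r5, r5, #16: r5=(-33)^16=-49
after SUB r5, r5, #16: r5=(-49)-16=-65
after ADD r5, r5, #7: r5=(-65)+7=-58
after ADD r7, r7, #1: r7=7+1=8
CMP r7, #8  (cmp 8,8)
BNE body: not taken
halt.

-58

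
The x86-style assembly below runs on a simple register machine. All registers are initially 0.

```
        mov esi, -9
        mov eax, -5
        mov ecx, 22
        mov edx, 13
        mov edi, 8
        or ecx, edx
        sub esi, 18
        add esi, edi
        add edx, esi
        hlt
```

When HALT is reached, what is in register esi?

esi=-9
eax=-5
ecx=22
edx=13
edi=8
ecx=22|13=31
esi=(-9)-18=-27
esi=(-27)+8=-19
edx=13+(-19)=-6
halt.

-19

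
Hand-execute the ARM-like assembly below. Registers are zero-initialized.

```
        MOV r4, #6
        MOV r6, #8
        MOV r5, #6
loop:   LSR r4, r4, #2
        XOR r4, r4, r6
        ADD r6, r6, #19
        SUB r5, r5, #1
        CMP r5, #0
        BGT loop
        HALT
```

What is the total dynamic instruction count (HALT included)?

40

after MOV r4, #6: r4=6
after MOV r6, #8: r6=8
after MOV r5, #6: r5=6
after LSR r4, r4, #2: r4=6>>2=1
after XOR r4, r4, r6: r4=1^8=9
after ADD r6, r6, #19: r6=8+19=27
after SUB r5, r5, #1: r5=6-1=5
CMP r5, #0  (cmp 5,0)
BGT loop: taken
after LSR r4, r4, #2: r4=9>>2=2
after XOR r4, r4, r6: r4=2^27=25
after ADD r6, r6, #19: r6=27+19=46
after SUB r5, r5, #1: r5=5-1=4
CMP r5, #0  (cmp 4,0)
BGT loop: taken
after LSR r4, r4, #2: r4=25>>2=6
after XOR r4, r4, r6: r4=6^46=40
after ADD r6, r6, #19: r6=46+19=65
after SUB r5, r5, #1: r5=4-1=3
CMP r5, #0  (cmp 3,0)
BGT loop: taken
after LSR r4, r4, #2: r4=40>>2=10
after XOR r4, r4, r6: r4=10^65=75
after ADD r6, r6, #19: r6=65+19=84
after SUB r5, r5, #1: r5=3-1=2
CMP r5, #0  (cmp 2,0)
BGT loop: taken
after LSR r4, r4, #2: r4=75>>2=18
after XOR r4, r4, r6: r4=18^84=70
after ADD r6, r6, #19: r6=84+19=103
after SUB r5, r5, #1: r5=2-1=1
CMP r5, #0  (cmp 1,0)
BGT loop: taken
after LSR r4, r4, #2: r4=70>>2=17
after XOR r4, r4, r6: r4=17^103=118
after ADD r6, r6, #19: r6=103+19=122
after SUB r5, r5, #1: r5=1-1=0
CMP r5, #0  (cmp 0,0)
BGT loop: not taken
halt.
Total executed instructions: 40.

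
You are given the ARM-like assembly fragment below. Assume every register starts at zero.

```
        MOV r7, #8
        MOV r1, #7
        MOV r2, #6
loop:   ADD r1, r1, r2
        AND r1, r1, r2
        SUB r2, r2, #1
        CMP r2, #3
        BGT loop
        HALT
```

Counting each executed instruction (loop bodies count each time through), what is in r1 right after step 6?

r7=8
r1=7
r2=6
r1=7+6=13
r1=13&6=4
r2=6-1=5
After step 6: r1 = 4.

4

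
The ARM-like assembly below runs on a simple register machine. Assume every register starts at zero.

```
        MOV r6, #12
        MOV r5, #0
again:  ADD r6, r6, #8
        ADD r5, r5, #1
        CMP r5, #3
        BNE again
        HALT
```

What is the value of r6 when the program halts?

MOV r6, #12 → r6=12
MOV r5, #0 → r5=0
ADD r6, r6, #8 → r6=12+8=20
ADD r5, r5, #1 → r5=0+1=1
CMP r5, #3  (cmp 1,3)
BNE again: taken
ADD r6, r6, #8 → r6=20+8=28
ADD r5, r5, #1 → r5=1+1=2
CMP r5, #3  (cmp 2,3)
BNE again: taken
ADD r6, r6, #8 → r6=28+8=36
ADD r5, r5, #1 → r5=2+1=3
CMP r5, #3  (cmp 3,3)
BNE again: not taken
halt.

36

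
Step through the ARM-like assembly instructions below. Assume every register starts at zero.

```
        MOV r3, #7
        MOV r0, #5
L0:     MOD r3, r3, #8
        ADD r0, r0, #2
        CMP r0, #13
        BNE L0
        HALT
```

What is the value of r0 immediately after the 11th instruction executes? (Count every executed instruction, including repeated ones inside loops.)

after MOV r3, #7: r3=7
after MOV r0, #5: r0=5
after MOD r3, r3, #8: r3=7%8=7
after ADD r0, r0, #2: r0=5+2=7
CMP r0, #13  (cmp 7,13)
BNE L0: taken
after MOD r3, r3, #8: r3=7%8=7
after ADD r0, r0, #2: r0=7+2=9
CMP r0, #13  (cmp 9,13)
BNE L0: taken
after MOD r3, r3, #8: r3=7%8=7
After step 11: r0 = 9.

9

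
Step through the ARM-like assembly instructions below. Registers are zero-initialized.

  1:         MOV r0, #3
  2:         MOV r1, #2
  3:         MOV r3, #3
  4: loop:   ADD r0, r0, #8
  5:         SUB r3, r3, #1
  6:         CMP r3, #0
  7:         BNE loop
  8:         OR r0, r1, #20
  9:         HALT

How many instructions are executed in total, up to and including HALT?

17

MOV r0, #3 → r0=3
MOV r1, #2 → r1=2
MOV r3, #3 → r3=3
ADD r0, r0, #8 → r0=3+8=11
SUB r3, r3, #1 → r3=3-1=2
CMP r3, #0  (cmp 2,0)
BNE loop: taken
ADD r0, r0, #8 → r0=11+8=19
SUB r3, r3, #1 → r3=2-1=1
CMP r3, #0  (cmp 1,0)
BNE loop: taken
ADD r0, r0, #8 → r0=19+8=27
SUB r3, r3, #1 → r3=1-1=0
CMP r3, #0  (cmp 0,0)
BNE loop: not taken
OR r0, r1, #20 → r0=2|20=22
halt.
Total executed instructions: 17.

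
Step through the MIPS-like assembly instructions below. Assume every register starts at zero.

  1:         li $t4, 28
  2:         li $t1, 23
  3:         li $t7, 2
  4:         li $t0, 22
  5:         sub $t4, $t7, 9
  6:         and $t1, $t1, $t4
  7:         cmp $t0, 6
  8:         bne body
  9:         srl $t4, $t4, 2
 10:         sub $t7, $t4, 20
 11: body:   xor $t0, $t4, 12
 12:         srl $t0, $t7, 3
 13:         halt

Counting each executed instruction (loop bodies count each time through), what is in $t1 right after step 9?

li $t4, 28 → $t4=28
li $t1, 23 → $t1=23
li $t7, 2 → $t7=2
li $t0, 22 → $t0=22
sub $t4, $t7, 9 → $t4=2-9=-7
and $t1, $t1, $t4 → $t1=23&(-7)=17
cmp $t0, 6  (cmp 22,6)
bne body: taken
xor $t0, $t4, 12 → $t0=(-7)^12=-11
After step 9: $t1 = 17.

17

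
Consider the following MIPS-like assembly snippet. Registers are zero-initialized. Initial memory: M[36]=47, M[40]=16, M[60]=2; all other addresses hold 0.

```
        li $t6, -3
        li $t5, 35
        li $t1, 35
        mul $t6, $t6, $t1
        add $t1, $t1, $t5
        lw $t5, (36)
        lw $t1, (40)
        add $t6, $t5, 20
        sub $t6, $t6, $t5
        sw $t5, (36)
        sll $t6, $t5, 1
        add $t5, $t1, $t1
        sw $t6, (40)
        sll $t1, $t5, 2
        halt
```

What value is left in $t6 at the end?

$t6=-3
$t5=35
$t1=35
$t6=(-3)*35=-105
$t1=35+35=70
$t5=M[36]=47
$t1=M[40]=16
$t6=47+20=67
$t6=67-47=20
sw $t5, (36) → M[36]=47
$t6=47<<1=94
$t5=16+16=32
sw $t6, (40) → M[40]=94
$t1=32<<2=128
halt.

94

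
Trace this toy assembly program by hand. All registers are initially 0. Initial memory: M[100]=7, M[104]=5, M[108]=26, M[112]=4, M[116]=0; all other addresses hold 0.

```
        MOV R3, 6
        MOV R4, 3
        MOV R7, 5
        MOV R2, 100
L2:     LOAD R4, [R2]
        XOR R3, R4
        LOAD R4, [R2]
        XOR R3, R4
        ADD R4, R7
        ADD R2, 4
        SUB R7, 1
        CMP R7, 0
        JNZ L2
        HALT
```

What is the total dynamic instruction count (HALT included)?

MOV R3, 6 → R3=6
MOV R4, 3 → R4=3
MOV R7, 5 → R7=5
MOV R2, 100 → R2=100
LOAD R4, [R2] → R4=M[100]=7
XOR R3, R4 → R3=6^7=1
LOAD R4, [R2] → R4=M[100]=7
XOR R3, R4 → R3=1^7=6
ADD R4, R7 → R4=7+5=12
ADD R2, 4 → R2=100+4=104
SUB R7, 1 → R7=5-1=4
CMP R7, 0  (cmp 4,0)
JNZ L2: taken
LOAD R4, [R2] → R4=M[104]=5
XOR R3, R4 → R3=6^5=3
LOAD R4, [R2] → R4=M[104]=5
XOR R3, R4 → R3=3^5=6
ADD R4, R7 → R4=5+4=9
ADD R2, 4 → R2=104+4=108
SUB R7, 1 → R7=4-1=3
CMP R7, 0  (cmp 3,0)
JNZ L2: taken
LOAD R4, [R2] → R4=M[108]=26
XOR R3, R4 → R3=6^26=28
LOAD R4, [R2] → R4=M[108]=26
XOR R3, R4 → R3=28^26=6
ADD R4, R7 → R4=26+3=29
ADD R2, 4 → R2=108+4=112
SUB R7, 1 → R7=3-1=2
CMP R7, 0  (cmp 2,0)
JNZ L2: taken
LOAD R4, [R2] → R4=M[112]=4
XOR R3, R4 → R3=6^4=2
LOAD R4, [R2] → R4=M[112]=4
XOR R3, R4 → R3=2^4=6
ADD R4, R7 → R4=4+2=6
ADD R2, 4 → R2=112+4=116
SUB R7, 1 → R7=2-1=1
CMP R7, 0  (cmp 1,0)
JNZ L2: taken
LOAD R4, [R2] → R4=M[116]=0
XOR R3, R4 → R3=6^0=6
LOAD R4, [R2] → R4=M[116]=0
XOR R3, R4 → R3=6^0=6
ADD R4, R7 → R4=0+1=1
ADD R2, 4 → R2=116+4=120
SUB R7, 1 → R7=1-1=0
CMP R7, 0  (cmp 0,0)
JNZ L2: not taken
halt.
Total executed instructions: 50.

50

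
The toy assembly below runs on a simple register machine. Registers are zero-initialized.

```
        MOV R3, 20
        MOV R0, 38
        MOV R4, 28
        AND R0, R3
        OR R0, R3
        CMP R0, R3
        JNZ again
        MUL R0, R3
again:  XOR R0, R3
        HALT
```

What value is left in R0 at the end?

388

R3=20
R0=38
R4=28
R0=38&20=4
R0=4|20=20
CMP R0, R3  (cmp 20,20)
JNZ again: not taken
R0=20*20=400
R0=400^20=388
halt.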